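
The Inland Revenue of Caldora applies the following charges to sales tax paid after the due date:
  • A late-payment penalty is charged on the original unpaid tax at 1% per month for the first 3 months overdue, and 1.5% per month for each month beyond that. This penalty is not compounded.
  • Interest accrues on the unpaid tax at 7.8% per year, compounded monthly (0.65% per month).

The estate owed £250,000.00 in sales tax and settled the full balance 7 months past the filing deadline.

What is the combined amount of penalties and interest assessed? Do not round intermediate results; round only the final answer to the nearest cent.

£34,099.23

Penalty, months 1–3: 3 × 1% × £250,000.00 = £7,500.00
Penalty, months 4–7: 4 × 1.5% × £250,000.00 = £15,000.00
Interest: £250,000.00 × ((1 + 0.0065)^7 − 1) = £250,000.00 × 0.0463969… = £11,599.2311…
Penalties + interest = £22,500.0000 + £11,599.2311… = £34,099.23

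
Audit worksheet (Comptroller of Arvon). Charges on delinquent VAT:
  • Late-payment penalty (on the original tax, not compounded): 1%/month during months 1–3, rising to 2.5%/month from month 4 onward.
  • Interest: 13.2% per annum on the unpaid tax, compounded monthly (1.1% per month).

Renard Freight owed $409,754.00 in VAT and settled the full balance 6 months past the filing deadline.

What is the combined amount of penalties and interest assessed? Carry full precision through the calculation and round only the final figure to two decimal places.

Penalty, months 1–3: 3 × 1% × $409,754.00 = $12,292.62
Penalty, months 4–6: 3 × 2.5% × $409,754.00 = $30,731.55
Interest: $409,754.00 × ((1 + 0.011)^6 − 1) = $409,754.00 × 0.0678418… = $27,798.4655…
Penalties + interest = $43,024.1700 + $27,798.4655… = $70,822.64

$70,822.64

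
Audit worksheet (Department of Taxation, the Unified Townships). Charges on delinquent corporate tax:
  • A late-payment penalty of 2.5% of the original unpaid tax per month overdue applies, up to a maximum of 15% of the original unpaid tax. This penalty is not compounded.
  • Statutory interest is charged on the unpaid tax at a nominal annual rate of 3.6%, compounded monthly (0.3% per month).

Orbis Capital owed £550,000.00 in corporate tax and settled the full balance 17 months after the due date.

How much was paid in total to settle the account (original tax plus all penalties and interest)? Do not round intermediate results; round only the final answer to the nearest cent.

Penalty (uncapped): 17 × 2.5% × £550,000.00 = £233,750.00; cap = 15% × £550,000.00 = £82,500.00 → penalty = £82,500.00
Interest: £550,000.00 × ((1 + 0.003)^17 − 1) = £550,000.00 × 0.0522426… = £28,733.4049…
Total = £550,000.00 + £82,500.0000 + £28,733.4049… = £661,233.40

£661,233.40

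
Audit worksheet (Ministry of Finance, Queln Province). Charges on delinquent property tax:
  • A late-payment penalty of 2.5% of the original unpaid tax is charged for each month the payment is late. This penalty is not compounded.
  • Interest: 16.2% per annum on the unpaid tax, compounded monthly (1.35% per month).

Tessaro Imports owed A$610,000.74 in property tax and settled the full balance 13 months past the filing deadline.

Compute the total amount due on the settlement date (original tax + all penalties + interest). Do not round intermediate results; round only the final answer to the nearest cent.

A$924,421.66

Late-payment penalty: 13 × 2.5% × A$610,000.74 = A$198,250.24…
Interest: A$610,000.74 × ((1 + 0.0135)^13 − 1) = A$610,000.74 × 0.1904435… = A$116,170.6782…
Total = A$610,000.74 + A$198,250.2405 + A$116,170.6782… = A$924,421.66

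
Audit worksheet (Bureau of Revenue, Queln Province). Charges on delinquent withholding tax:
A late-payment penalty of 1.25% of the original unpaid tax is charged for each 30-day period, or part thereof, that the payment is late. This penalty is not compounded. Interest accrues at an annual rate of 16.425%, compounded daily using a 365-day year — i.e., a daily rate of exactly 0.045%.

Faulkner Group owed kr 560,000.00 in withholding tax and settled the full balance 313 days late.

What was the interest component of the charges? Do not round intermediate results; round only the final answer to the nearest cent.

Interest: kr 560,000.00 × ((1 + 0.00045)^313 − 1) = kr 560,000.00 × 0.15121547… = kr 84,680.6655…

kr 84,680.67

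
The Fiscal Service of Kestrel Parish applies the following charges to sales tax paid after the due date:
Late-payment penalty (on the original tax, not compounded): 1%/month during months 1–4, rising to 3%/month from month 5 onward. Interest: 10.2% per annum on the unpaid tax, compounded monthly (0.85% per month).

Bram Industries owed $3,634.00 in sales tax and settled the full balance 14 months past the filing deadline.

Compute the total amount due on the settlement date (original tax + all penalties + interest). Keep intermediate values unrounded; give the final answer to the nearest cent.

Penalty, months 1–4: 4 × 1% × $3,634.00 = $145.36
Penalty, months 5–14: 10 × 3% × $3,634.00 = $1,090.20
Interest: $3,634.00 × ((1 + 0.0085)^14 − 1) = $3,634.00 × 0.1258036… = $457.1703…
Total = $3,634.00 + $1,235.5600 + $457.1703… = $5,326.73

$5,326.73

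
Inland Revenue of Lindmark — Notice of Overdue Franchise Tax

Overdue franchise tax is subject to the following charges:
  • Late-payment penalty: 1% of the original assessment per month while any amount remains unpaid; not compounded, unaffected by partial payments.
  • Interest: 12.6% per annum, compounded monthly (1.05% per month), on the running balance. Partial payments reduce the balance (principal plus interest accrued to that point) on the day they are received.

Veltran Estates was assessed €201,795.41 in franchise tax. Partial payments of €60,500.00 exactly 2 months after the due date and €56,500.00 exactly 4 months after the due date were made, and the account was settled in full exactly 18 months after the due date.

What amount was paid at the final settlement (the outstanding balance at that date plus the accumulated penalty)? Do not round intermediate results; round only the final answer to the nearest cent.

Balance at month 2: €201,795.4100 × (1 + 0.0105)^2 = €206,055.3616…
After €60,500.00 payment: €206,055.3616… − €60,500.00 = €145,555.3616…
Balance at month 4: €145,555.3616… × (1 + 0.0105)^2 = €148,628.0716…
After €56,500.00 payment: €148,628.0716… − €56,500.00 = €92,128.0716…
Balance at month 18: €92,128.0716… × (1 + 0.0105)^14 = €106,635.1614…
Penalty: 18 × 1% × €201,795.41 = €36,323.17…
Final settlement = outstanding balance + penalty = €106,635.1614… + €36,323.17… = €142,958.34

€142,958.34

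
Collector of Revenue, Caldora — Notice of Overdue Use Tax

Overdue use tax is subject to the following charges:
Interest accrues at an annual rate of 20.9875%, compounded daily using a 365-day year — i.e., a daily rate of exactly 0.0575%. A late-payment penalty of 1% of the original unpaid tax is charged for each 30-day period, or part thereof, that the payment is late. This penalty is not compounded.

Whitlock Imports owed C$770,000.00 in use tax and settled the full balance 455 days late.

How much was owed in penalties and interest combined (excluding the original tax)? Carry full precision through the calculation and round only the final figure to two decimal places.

C$353,385.06

Penalty periods: ⌈455/30⌉ = 16; penalty = 16 × 1% × C$770,000.00 = C$123,200.00
Interest: C$770,000.00 × ((1 + 0.000575)^455 − 1) = C$770,000.00 × 0.29894164… = C$230,185.0646…
Penalties + interest = C$123,200.0000 + C$230,185.0646… = C$353,385.06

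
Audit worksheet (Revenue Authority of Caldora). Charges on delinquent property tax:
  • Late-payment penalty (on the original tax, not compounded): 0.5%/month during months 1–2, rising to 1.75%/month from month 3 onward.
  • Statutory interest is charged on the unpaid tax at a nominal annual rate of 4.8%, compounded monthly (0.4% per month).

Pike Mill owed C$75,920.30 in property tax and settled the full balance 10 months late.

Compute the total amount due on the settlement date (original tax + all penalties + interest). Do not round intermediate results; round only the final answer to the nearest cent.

Penalty, months 1–2: 2 × 0.5% × C$75,920.30 = C$759.20…
Penalty, months 3–10: 8 × 1.75% × C$75,920.30 = C$10,628.84…
Interest: C$75,920.30 × ((1 + 0.004)^10 − 1) = C$75,920.30 × 0.0407277… = C$3,092.0618…
Total = C$75,920.30 + C$11,388.0450 + C$3,092.0618… = C$90,400.41

C$90,400.41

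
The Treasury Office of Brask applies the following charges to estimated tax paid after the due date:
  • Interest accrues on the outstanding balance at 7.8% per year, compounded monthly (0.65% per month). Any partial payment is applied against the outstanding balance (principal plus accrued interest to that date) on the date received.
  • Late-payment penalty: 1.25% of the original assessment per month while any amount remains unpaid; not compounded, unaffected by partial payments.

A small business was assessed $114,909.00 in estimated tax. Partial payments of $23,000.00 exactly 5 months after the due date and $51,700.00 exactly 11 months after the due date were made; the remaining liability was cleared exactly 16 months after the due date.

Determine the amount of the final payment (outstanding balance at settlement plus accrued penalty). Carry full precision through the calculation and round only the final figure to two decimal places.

$72,340.74

Balance at month 5: $114,909.0000 × (1 + 0.0065)^5 = $118,692.4081…
After $23,000.00 payment: $118,692.4081… − $23,000.00 = $95,692.4081…
Balance at month 11: $95,692.4081… × (1 + 0.0065)^6 = $99,485.5853…
After $51,700.00 payment: $99,485.5853… − $51,700.00 = $47,785.5853…
Balance at month 16: $47,785.5853… × (1 + 0.0065)^5 = $49,358.9379…
Penalty: 16 × 1.25% × $114,909.00 = $22,981.80
Final settlement = outstanding balance + penalty = $49,358.9379… + $22,981.80 = $72,340.74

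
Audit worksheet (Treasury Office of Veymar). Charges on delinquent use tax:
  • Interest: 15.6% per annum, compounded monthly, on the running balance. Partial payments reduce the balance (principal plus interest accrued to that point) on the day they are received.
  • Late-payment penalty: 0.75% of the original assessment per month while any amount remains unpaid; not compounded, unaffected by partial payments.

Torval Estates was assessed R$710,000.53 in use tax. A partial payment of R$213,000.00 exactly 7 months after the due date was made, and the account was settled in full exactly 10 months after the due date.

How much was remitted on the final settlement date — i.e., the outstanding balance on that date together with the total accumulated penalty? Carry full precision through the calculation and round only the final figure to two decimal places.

Monthly rate = 15.6% ÷ 12 = 1.3%
Balance at month 7: R$710,000.5300 × (1 + 0.013)^7 = R$777,185.6809…
After R$213,000.00 payment: R$777,185.6809… − R$213,000.00 = R$564,185.6809…
Balance at month 10: R$564,185.6809… × (1 + 0.013)^3 = R$586,476.2041…
Penalty: 10 × 0.75% × R$710,000.53 = R$53,250.04…
Final settlement = outstanding balance + penalty = R$586,476.2041… + R$53,250.04… = R$639,726.24

R$639,726.24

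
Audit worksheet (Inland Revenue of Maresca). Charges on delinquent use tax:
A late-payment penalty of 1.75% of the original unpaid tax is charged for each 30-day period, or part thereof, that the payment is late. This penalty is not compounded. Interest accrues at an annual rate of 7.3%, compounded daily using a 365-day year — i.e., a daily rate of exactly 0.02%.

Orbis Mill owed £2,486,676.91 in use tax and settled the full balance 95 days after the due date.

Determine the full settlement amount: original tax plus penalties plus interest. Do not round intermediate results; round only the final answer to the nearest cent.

Penalty periods: ⌈95/30⌉ = 4; penalty = 4 × 1.75% × £2,486,676.91 = £174,067.38…
Interest: £2,486,676.91 × ((1 + 0.0002)^95 − 1) = £2,486,676.91 × 0.01917971… = £47,693.7480…
Total = £2,486,676.91 + £174,067.3837 + £47,693.7480… = £2,708,438.04

£2,708,438.04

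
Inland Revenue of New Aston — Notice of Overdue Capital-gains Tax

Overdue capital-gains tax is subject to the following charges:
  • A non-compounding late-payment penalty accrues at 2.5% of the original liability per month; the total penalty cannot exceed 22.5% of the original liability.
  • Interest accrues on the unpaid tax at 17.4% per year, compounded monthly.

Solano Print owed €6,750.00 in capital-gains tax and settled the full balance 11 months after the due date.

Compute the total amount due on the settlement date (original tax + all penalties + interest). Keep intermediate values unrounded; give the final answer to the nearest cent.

€9,426.93

Penalty (uncapped): 11 × 2.5% × €6,750.00 = €1,856.25; cap = 22.5% × €6,750.00 = €1,518.75 → penalty = €1,518.75
Interest (17.4%/yr ÷ 12 = 1.45%/month): €6,750.00 × ((1 + 0.0145)^11 − 1) = €1,158.1762…
Total = €6,750.00 + €1,518.7500 + €1,158.1762… = €9,426.93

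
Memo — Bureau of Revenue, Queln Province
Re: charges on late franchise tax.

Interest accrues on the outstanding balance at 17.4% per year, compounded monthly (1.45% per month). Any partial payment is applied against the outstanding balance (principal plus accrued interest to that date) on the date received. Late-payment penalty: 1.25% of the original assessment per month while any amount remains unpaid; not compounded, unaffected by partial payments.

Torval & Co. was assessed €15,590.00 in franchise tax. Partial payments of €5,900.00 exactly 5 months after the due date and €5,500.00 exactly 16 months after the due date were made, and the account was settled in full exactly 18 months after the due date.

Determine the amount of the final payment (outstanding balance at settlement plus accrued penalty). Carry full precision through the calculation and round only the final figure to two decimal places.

Balance at month 5: €15,590.0000 × (1 + 0.0145)^5 = €16,753.5317…
After €5,900.00 payment: €16,753.5317… − €5,900.00 = €10,853.5317…
Balance at month 16: €10,853.5317… × (1 + 0.0145)^11 = €12,715.7987…
After €5,500.00 payment: €12,715.7987… − €5,500.00 = €7,215.7987…
Balance at month 18: €7,215.7987… × (1 + 0.0145)^2 = €7,426.5740…
Penalty: 18 × 1.25% × €15,590.00 = €3,507.75
Final settlement = outstanding balance + penalty = €7,426.5740… + €3,507.75 = €10,934.32

€10,934.32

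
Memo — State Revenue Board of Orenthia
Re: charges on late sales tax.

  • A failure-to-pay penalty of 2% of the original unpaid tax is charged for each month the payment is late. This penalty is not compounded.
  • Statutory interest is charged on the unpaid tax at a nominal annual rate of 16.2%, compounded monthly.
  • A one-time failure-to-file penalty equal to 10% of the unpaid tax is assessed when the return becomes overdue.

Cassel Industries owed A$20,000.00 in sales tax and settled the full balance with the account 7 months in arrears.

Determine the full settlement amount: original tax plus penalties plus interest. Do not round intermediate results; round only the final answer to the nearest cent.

A$26,768.29

Failure-to-file penalty: 10% × A$20,000.00 = A$2,000.00
Failure-to-pay penalty: 7 × 2% × A$20,000.00 = A$2,800.00
Interest (16.2%/yr ÷ 12 = 1.35%/month): A$20,000.00 × ((1 + 0.0135)^7 − 1) = A$1,968.2907…
Total = A$20,000.00 + A$4,800.0000 + A$1,968.2907… = A$26,768.29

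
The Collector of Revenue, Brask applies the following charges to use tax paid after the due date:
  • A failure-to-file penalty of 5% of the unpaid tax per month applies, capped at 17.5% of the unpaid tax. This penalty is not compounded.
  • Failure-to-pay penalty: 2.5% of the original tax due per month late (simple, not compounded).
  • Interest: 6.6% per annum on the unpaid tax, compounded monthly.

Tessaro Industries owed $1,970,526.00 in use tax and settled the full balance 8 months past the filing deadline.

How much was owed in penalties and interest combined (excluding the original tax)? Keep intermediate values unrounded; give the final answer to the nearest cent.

Failure-to-file: 8 × 5% × $1,970,526.00 = $788,210.40, capped at 17.5% × $1,970,526.00 = $344,842.05
Failure-to-pay penalty = 2.5% × $1,970,526.00 × 8 mo = $394,105.20
Interest (6.6%/yr ÷ 12 = 0.55%/month): $1,970,526.00 × ((1 + 0.0055)^8 − 1) = $88,390.6657…
Penalties + interest = $738,947.2500 + $88,390.6657… = $827,337.92

$827,337.92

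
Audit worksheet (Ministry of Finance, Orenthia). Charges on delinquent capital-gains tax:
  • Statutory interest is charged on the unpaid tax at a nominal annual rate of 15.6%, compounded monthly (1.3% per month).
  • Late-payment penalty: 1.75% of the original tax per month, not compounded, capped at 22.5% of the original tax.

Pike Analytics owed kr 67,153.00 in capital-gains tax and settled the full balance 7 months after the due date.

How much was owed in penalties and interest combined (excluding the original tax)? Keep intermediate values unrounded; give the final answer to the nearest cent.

kr 14,580.72

Penalty: 7 × 1.75% × kr 67,153.00 = kr 8,226.24… (below the 22.5% cap of kr 15,109.43…)
Interest: kr 67,153.00 × ((1 + 0.013)^7 − 1) = kr 67,153.00 × 0.0946269… = kr 6,354.4804…
Penalties + interest = kr 8,226.2425 + kr 6,354.4804… = kr 14,580.72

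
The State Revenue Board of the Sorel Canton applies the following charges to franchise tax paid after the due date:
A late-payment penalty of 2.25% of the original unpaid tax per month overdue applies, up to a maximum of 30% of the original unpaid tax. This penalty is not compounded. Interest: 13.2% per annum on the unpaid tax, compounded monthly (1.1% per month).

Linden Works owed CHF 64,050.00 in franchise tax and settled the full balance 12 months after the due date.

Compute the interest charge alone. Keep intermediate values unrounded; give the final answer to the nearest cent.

CHF 8,985.33

Interest: CHF 64,050.00 × ((1 + 0.011)^12 − 1) = CHF 64,050.00 × 0.1402862… = CHF 8,985.3309…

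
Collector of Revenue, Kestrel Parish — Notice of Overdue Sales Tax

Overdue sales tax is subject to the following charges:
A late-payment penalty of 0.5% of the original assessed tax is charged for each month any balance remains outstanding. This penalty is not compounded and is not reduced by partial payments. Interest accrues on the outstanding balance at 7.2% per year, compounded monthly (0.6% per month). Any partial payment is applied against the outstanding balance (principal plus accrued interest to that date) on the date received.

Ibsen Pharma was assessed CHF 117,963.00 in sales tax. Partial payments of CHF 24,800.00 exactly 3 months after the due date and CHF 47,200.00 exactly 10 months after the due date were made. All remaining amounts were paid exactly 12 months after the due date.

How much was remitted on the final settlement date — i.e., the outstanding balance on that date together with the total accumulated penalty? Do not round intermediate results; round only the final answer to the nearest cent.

CHF 59,880.18

Balance at month 3: CHF 117,963.0000 × (1 + 0.006)^3 = CHF 120,099.0995…
After CHF 24,800.00 payment: CHF 120,099.0995… − CHF 24,800.00 = CHF 95,299.0995…
Balance at month 10: CHF 95,299.0995… × (1 + 0.006)^7 = CHF 99,374.4326…
After CHF 47,200.00 payment: CHF 99,374.4326… − CHF 47,200.00 = CHF 52,174.4326…
Balance at month 12: CHF 52,174.4326… × (1 + 0.006)^2 = CHF 52,802.4041…
Penalty: 12 × 0.5% × CHF 117,963.00 = CHF 7,077.78
Final settlement = outstanding balance + penalty = CHF 52,802.4041… + CHF 7,077.78 = CHF 59,880.18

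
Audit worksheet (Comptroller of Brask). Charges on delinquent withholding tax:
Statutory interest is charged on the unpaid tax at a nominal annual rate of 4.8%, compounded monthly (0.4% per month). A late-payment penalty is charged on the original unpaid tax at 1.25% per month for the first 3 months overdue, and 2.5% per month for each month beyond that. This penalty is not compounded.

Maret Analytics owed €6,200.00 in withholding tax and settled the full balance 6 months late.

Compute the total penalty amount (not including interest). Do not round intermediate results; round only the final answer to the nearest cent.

€697.50

Penalty, months 1–3: 3 × 1.25% × €6,200.00 = €232.50
Penalty, months 4–6: 3 × 2.5% × €6,200.00 = €465.00
Total penalty = €232.50 + €465.00 = €697.50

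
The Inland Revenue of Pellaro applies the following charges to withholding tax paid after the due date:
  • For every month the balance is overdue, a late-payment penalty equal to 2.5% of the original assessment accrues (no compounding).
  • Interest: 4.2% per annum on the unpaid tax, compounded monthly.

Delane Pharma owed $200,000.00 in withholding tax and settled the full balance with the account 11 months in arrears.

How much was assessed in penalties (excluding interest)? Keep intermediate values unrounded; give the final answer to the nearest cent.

$55,000.00

Late-payment penalty = 2.5% × $200,000.00 × 11 mo = $55,000.00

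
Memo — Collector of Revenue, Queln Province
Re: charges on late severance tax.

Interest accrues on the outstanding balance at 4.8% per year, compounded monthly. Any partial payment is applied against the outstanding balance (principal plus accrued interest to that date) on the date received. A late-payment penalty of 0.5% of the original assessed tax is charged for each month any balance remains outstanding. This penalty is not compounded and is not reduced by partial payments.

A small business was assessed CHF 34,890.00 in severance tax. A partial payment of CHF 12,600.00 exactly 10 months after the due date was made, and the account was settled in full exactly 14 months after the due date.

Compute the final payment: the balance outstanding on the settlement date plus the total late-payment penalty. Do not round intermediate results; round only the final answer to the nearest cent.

CHF 26,534.95

Monthly rate = 4.8% ÷ 12 = 0.4%
Balance at month 10: CHF 34,890.0000 × (1 + 0.004)^10 = CHF 36,310.9906…
After CHF 12,600.00 payment: CHF 36,310.9906… − CHF 12,600.00 = CHF 23,710.9906…
Balance at month 14: CHF 23,710.9906… × (1 + 0.004)^4 = CHF 24,092.6488…
Penalty: 14 × 0.5% × CHF 34,890.00 = CHF 2,442.30
Final settlement = outstanding balance + penalty = CHF 24,092.6488… + CHF 2,442.30 = CHF 26,534.95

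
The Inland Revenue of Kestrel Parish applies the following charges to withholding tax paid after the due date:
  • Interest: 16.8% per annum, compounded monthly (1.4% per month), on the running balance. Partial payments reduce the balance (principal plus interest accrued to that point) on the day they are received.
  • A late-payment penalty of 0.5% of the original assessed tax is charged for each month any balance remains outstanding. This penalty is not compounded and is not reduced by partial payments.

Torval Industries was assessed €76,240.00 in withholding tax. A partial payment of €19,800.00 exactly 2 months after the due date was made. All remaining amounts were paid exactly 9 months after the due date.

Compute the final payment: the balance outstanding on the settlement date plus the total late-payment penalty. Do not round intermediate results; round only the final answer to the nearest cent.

€68,009.11

Balance at month 2: €76,240.0000 × (1 + 0.014)^2 = €78,389.6630…
After €19,800.00 payment: €78,389.6630… − €19,800.00 = €58,589.6630…
Balance at month 9: €58,589.6630… × (1 + 0.014)^7 = €64,578.3115…
Penalty: 9 × 0.5% × €76,240.00 = €3,430.80
Final settlement = outstanding balance + penalty = €64,578.3115… + €3,430.80 = €68,009.11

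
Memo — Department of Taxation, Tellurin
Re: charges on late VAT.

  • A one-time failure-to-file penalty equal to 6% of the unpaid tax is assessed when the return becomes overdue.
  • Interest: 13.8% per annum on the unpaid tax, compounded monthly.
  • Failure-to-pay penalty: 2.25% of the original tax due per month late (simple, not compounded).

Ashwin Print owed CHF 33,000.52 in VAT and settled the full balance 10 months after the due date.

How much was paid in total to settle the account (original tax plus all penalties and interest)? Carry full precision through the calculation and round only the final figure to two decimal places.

CHF 46,403.27

Failure-to-file penalty: 6% × CHF 33,000.52 = CHF 1,980.03…
Failure-to-pay penalty: 10 × 2.25% × CHF 33,000.52 = CHF 7,425.12…
Interest (13.8%/yr ÷ 12 = 1.15%/month): CHF 33,000.52 × ((1 + 0.0115)^10 − 1) = CHF 3,997.5998…
Total = CHF 33,000.52 + CHF 9,405.1482 + CHF 3,997.5998… = CHF 46,403.27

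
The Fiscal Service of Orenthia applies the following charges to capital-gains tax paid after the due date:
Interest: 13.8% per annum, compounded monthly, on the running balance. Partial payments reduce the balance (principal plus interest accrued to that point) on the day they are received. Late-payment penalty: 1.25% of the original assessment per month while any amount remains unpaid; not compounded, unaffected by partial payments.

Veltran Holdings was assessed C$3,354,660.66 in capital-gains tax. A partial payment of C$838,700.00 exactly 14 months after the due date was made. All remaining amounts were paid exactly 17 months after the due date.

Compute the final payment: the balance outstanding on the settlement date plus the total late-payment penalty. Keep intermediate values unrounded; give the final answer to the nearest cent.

Monthly rate = 13.8% ÷ 12 = 1.15%
Balance at month 14: C$3,354,660.6600 × (1 + 0.0115)^14 = C$3,937,050.7701…
After C$838,700.00 payment: C$3,937,050.7701… − C$838,700.00 = C$3,098,350.7701…
Balance at month 17: C$3,098,350.7701… × (1 + 0.0115)^3 = C$3,206,477.8545…
Penalty: 17 × 1.25% × C$3,354,660.66 = C$712,865.39…
Final settlement = outstanding balance + penalty = C$3,206,477.8545… + C$712,865.39… = C$3,919,343.24

C$3,919,343.24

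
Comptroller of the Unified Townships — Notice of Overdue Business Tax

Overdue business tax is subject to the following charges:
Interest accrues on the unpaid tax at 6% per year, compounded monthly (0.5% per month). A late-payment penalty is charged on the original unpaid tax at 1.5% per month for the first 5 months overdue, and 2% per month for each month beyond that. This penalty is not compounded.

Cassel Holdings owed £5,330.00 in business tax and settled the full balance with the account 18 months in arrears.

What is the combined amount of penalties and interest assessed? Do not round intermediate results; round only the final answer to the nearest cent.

Penalty, months 1–5: 5 × 1.5% × £5,330.00 = £399.75
Penalty, months 6–18: 13 × 2% × £5,330.00 = £1,385.80
Interest: £5,330.00 × ((1 + 0.005)^18 − 1) = £5,330.00 × 0.0939289… = £500.6412…
Penalties + interest = £1,785.5500 + £500.6412… = £2,286.19

£2,286.19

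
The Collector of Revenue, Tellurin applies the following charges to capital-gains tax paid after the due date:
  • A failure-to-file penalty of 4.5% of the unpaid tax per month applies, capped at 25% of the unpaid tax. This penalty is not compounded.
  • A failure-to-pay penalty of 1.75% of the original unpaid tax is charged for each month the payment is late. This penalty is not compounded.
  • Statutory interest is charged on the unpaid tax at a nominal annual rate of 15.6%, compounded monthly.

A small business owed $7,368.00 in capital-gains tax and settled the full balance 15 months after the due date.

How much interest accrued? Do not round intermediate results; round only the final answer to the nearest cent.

$1,575.17

Interest (15.6%/yr ÷ 12 = 1.3%/month): $7,368.00 × ((1 + 0.013)^15 − 1) = $1,575.1661…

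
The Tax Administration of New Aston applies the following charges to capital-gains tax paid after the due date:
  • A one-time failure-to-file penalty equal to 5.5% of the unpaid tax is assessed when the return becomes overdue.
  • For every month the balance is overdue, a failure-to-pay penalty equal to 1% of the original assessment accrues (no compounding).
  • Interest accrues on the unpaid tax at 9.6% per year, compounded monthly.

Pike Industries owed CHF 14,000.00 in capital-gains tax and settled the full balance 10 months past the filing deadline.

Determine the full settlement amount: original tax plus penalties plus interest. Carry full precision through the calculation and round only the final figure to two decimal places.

Failure-to-file penalty: 5.5% × CHF 14,000.00 = CHF 770.00
Failure-to-pay penalty: 10 × 1% × CHF 14,000.00 = CHF 1,400.00
Interest (9.6%/yr ÷ 12 = 0.8%/month): CHF 14,000.00 × ((1 + 0.008)^10 − 1) = CHF 1,161.1923…
Total = CHF 14,000.00 + CHF 2,170.0000 + CHF 1,161.1923… = CHF 17,331.19

CHF 17,331.19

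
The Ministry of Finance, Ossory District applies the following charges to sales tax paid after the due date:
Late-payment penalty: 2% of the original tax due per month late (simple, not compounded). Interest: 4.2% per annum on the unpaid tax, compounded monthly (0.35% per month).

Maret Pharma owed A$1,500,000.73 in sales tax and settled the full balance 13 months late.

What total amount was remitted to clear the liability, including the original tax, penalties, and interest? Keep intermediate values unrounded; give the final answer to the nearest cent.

A$1,959,702.76

Late-payment penalty = 2% × A$1,500,000.73 × 13 mo = A$390,000.19…
Interest: A$1,500,000.73 × ((1 + 0.0035)^13 − 1) = A$1,500,000.73 × 0.0464679… = A$69,701.8393…
Total = A$1,500,000.73 + A$390,000.1898 + A$69,701.8393… = A$1,959,702.76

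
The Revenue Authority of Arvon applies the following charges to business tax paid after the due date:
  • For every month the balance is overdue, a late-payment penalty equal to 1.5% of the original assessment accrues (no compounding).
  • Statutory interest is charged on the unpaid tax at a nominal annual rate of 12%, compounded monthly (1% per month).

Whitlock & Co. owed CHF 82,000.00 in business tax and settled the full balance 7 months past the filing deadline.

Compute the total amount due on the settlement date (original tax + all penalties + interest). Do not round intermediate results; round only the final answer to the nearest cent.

CHF 96,525.10

Late-payment penalty = 1.5% × CHF 82,000.00 × 7 mo = CHF 8,610.00
Interest: CHF 82,000.00 × ((1 + 0.01)^7 − 1) = CHF 82,000.00 × 0.0721354… = CHF 5,915.0989…
Total = CHF 82,000.00 + CHF 8,610.0000 + CHF 5,915.0989… = CHF 96,525.10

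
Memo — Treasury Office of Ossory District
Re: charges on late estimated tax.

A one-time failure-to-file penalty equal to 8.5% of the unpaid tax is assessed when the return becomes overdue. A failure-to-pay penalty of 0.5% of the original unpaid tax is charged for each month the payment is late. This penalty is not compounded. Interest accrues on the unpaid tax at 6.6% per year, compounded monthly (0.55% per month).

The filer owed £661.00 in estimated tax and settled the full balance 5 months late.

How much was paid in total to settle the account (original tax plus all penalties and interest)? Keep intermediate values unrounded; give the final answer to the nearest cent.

£752.09

Failure-to-file penalty: 8.5% × £661.00 = £56.19…
Failure-to-pay penalty: 5 × 0.5% × £661.00 = £16.53…
Interest: £661.00 × ((1 + 0.0055)^5 − 1) = £661.00 × 0.0278042… = £18.3786…
Total = £661.00 + £72.7100 + £18.3786… = £752.09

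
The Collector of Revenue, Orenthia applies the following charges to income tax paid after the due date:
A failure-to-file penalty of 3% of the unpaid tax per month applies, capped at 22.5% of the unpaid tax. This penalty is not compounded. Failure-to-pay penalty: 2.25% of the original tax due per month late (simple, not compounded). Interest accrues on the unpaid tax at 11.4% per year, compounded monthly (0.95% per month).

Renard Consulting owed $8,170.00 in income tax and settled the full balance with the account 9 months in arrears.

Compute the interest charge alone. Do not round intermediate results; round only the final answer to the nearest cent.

$725.68

Interest: $8,170.00 × ((1 + 0.0095)^9 − 1) = $8,170.00 × 0.0888221… = $725.6762…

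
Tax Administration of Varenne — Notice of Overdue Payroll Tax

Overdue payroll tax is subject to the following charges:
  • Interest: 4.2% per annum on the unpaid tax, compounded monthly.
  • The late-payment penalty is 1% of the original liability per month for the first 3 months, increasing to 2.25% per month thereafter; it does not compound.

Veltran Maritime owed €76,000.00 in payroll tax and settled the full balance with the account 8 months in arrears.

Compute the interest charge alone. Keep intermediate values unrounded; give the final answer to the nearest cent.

Interest (4.2%/yr ÷ 12 = 0.35%/month): €76,000.00 × ((1 + 0.0035)^8 − 1) = €2,154.2513…

€2,154.25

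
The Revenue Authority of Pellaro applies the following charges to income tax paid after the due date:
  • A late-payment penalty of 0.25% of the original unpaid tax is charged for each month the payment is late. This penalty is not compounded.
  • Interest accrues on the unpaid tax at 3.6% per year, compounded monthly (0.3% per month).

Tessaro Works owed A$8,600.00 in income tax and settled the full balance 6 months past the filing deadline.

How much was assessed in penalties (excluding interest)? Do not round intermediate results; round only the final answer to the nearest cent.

A$129.00

Late-payment penalty = 0.25% × A$8,600.00 × 6 mo = A$129.00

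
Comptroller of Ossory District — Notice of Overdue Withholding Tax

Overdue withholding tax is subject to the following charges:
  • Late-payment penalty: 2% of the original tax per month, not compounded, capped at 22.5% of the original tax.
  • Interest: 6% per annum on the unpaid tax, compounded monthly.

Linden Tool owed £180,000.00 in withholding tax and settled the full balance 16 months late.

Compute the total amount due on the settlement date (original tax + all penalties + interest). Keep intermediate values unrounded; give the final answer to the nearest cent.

Penalty (uncapped): 16 × 2% × £180,000.00 = £57,600.00; cap = 22.5% × £180,000.00 = £40,500.00 → penalty = £40,500.00
Interest (6%/yr ÷ 12 = 0.5%/month): £180,000.00 × ((1 + 0.005)^16 − 1) = £14,952.8072…
Total = £180,000.00 + £40,500.0000 + £14,952.8072… = £235,452.81

£235,452.81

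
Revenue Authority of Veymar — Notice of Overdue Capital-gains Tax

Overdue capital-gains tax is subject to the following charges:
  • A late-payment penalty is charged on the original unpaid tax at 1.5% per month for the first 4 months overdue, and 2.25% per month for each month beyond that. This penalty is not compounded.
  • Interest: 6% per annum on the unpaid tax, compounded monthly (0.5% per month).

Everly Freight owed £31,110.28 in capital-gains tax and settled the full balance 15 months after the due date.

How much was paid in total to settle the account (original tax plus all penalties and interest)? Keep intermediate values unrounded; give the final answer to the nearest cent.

£43,093.42

Penalty, months 1–4: 4 × 1.5% × £31,110.28 = £1,866.62…
Penalty, months 5–15: 11 × 2.25% × £31,110.28 = £7,699.79…
Interest: £31,110.28 × ((1 + 0.005)^15 − 1) = £31,110.28 × 0.0776827… = £2,416.7317…
Total = £31,110.28 + £9,566.4111 + £2,416.7317… = £43,093.42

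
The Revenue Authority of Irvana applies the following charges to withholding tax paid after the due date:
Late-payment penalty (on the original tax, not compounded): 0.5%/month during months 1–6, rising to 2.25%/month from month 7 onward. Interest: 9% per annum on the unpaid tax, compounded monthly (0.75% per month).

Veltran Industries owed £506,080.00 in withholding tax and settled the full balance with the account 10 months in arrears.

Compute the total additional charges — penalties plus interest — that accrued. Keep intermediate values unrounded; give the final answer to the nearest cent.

Penalty, months 1–6: 6 × 0.5% × £506,080.00 = £15,182.40
Penalty, months 7–10: 4 × 2.25% × £506,080.00 = £45,547.20
Interest: £506,080.00 × ((1 + 0.0075)^10 − 1) = £506,080.00 × 0.0775825… = £39,262.9746…
Penalties + interest = £60,729.6000 + £39,262.9746… = £99,992.57

£99,992.57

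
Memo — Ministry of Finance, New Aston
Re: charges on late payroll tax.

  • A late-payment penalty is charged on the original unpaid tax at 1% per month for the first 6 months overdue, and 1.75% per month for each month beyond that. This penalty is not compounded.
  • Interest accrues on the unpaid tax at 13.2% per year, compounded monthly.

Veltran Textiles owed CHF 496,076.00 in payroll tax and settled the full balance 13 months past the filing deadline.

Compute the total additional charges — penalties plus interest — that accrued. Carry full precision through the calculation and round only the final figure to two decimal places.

CHF 166,348.84

Penalty, months 1–6: 6 × 1% × CHF 496,076.00 = CHF 29,764.56
Penalty, months 7–13: 7 × 1.75% × CHF 496,076.00 = CHF 60,769.31
Interest (13.2%/yr ÷ 12 = 1.1%/month): CHF 496,076.00 × ((1 + 0.011)^13 − 1) = CHF 75,814.9700…
Penalties + interest = CHF 90,533.8700 + CHF 75,814.9700… = CHF 166,348.84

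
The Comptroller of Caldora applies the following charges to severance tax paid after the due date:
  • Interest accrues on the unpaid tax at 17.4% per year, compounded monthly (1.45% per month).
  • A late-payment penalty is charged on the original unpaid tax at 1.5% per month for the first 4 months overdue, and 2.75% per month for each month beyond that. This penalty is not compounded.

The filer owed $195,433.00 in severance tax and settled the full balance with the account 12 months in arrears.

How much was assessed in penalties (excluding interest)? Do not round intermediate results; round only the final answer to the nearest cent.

$54,721.24

Penalty, months 1–4: 4 × 1.5% × $195,433.00 = $11,725.98
Penalty, months 5–12: 8 × 2.75% × $195,433.00 = $42,995.26
Total penalty = $11,725.98 + $42,995.26 = $54,721.24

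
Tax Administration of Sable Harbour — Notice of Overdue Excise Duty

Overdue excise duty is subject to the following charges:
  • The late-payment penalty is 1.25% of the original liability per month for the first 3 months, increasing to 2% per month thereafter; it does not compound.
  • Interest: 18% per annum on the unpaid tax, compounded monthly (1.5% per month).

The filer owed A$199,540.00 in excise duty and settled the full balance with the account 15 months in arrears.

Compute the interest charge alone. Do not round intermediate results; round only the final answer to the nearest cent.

Interest: A$199,540.00 × ((1 + 0.015)^15 − 1) = A$199,540.00 × 0.2502321… = A$49,931.3066…

A$49,931.31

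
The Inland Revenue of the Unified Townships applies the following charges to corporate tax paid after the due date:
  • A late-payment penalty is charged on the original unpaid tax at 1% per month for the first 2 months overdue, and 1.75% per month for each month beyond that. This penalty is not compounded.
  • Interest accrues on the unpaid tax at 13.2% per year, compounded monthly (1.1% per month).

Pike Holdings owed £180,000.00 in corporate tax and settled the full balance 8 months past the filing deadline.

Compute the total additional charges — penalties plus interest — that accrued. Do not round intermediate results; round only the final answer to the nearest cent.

£38,963.44

Penalty, months 1–2: 2 × 1% × £180,000.00 = £3,600.00
Penalty, months 3–8: 6 × 1.75% × £180,000.00 = £18,900.00
Interest: £180,000.00 × ((1 + 0.011)^8 − 1) = £180,000.00 × 0.0914636… = £16,463.4426…
Penalties + interest = £22,500.0000 + £16,463.4426… = £38,963.44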